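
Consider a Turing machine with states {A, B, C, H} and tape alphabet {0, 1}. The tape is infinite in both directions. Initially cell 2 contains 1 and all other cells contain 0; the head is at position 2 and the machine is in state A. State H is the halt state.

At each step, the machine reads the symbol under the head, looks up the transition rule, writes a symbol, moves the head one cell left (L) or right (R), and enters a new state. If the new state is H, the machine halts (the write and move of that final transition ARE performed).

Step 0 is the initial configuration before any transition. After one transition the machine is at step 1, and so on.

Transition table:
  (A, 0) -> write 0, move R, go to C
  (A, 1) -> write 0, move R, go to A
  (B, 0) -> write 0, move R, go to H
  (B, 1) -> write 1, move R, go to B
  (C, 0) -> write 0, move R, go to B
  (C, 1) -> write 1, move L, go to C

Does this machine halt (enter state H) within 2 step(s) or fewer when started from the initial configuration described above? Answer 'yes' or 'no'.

Step 1: in state A at pos 2, read 1 -> (A,1)->write 0,move R,goto A. Now: state=A, head=3, tape[1..4]=0000 (head:   ^)
Step 2: in state A at pos 3, read 0 -> (A,0)->write 0,move R,goto C. Now: state=C, head=4, tape[1..5]=00000 (head:    ^)
After 2 step(s): state = C (not H) -> not halted within 2 -> no

Answer: no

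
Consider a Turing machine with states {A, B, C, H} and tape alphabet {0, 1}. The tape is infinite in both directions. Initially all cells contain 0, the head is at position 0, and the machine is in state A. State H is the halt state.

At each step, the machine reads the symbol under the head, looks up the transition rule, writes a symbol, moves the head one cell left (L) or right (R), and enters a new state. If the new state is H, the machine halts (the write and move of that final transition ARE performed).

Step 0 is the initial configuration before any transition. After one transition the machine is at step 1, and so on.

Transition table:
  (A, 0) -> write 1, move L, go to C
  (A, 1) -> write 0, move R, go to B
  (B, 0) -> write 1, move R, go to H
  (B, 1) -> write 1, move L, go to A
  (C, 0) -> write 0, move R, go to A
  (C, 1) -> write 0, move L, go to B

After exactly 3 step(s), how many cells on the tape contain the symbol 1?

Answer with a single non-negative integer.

Step 1: in state A at pos 0, read 0 -> (A,0)->write 1,move L,goto C. Now: state=C, head=-1, tape[-2..1]=0010 (head:  ^)
Step 2: in state C at pos -1, read 0 -> (C,0)->write 0,move R,goto A. Now: state=A, head=0, tape[-2..1]=0010 (head:   ^)
Step 3: in state A at pos 0, read 1 -> (A,1)->write 0,move R,goto B. Now: state=B, head=1, tape[-2..2]=00000 (head:    ^)
No cell contains 1 after step 3 -> 0 cell(s)

Answer: 0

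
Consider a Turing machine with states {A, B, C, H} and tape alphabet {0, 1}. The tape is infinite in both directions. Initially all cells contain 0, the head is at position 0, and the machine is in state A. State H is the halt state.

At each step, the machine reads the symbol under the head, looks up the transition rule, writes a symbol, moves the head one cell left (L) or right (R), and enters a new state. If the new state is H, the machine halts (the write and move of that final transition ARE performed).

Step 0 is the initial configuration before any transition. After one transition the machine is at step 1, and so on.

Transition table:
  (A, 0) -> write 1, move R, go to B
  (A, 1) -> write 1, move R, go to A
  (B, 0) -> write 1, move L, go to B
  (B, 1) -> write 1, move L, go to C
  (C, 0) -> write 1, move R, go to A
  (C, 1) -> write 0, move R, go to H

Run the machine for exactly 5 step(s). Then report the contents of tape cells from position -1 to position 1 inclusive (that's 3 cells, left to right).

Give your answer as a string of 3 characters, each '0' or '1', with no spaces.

Step 1: in state A at pos 0, read 0 -> (A,0)->write 1,move R,goto B. Now: state=B, head=1, tape[-1..2]=0100 (head:   ^)
Step 2: in state B at pos 1, read 0 -> (B,0)->write 1,move L,goto B. Now: state=B, head=0, tape[-1..2]=0110 (head:  ^)
Step 3: in state B at pos 0, read 1 -> (B,1)->write 1,move L,goto C. Now: state=C, head=-1, tape[-2..2]=00110 (head:  ^)
Step 4: in state C at pos -1, read 0 -> (C,0)->write 1,move R,goto A. Now: state=A, head=0, tape[-2..2]=01110 (head:   ^)
Step 5: in state A at pos 0, read 1 -> (A,1)->write 1,move R,goto A. Now: state=A, head=1, tape[-2..2]=01110 (head:    ^)

Answer: 111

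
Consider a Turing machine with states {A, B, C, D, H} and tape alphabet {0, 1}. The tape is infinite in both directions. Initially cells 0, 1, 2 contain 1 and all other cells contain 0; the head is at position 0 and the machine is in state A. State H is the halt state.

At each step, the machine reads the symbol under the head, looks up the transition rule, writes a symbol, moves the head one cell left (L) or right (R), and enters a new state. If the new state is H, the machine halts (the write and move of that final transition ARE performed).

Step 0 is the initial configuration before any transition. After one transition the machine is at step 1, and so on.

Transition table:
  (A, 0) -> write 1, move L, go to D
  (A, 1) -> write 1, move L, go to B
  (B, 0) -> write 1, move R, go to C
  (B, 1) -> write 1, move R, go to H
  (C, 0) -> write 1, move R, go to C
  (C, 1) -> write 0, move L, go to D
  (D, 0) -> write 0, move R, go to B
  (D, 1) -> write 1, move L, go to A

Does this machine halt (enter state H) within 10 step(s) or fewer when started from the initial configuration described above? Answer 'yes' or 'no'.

Step 1: in state A at pos 0, read 1 -> (A,1)->write 1,move L,goto B. Now: state=B, head=-1, tape[-2..3]=001110 (head:  ^)
Step 2: in state B at pos -1, read 0 -> (B,0)->write 1,move R,goto C. Now: state=C, head=0, tape[-2..3]=011110 (head:   ^)
Step 3: in state C at pos 0, read 1 -> (C,1)->write 0,move L,goto D. Now: state=D, head=-1, tape[-2..3]=010110 (head:  ^)
Step 4: in state D at pos -1, read 1 -> (D,1)->write 1,move L,goto A. Now: state=A, head=-2, tape[-3..3]=0010110 (head:  ^)
Step 5: in state A at pos -2, read 0 -> (A,0)->write 1,move L,goto D. Now: state=D, head=-3, tape[-4..3]=00110110 (head:  ^)
Step 6: in state D at pos -3, read 0 -> (D,0)->write 0,move R,goto B. Now: state=B, head=-2, tape[-4..3]=00110110 (head:   ^)
Step 7: in state B at pos -2, read 1 -> (B,1)->write 1,move R,goto H. Now: state=H, head=-1, tape[-4..3]=00110110 (head:    ^)
State H reached at step 7; 7 <= 10 -> yes

Answer: yes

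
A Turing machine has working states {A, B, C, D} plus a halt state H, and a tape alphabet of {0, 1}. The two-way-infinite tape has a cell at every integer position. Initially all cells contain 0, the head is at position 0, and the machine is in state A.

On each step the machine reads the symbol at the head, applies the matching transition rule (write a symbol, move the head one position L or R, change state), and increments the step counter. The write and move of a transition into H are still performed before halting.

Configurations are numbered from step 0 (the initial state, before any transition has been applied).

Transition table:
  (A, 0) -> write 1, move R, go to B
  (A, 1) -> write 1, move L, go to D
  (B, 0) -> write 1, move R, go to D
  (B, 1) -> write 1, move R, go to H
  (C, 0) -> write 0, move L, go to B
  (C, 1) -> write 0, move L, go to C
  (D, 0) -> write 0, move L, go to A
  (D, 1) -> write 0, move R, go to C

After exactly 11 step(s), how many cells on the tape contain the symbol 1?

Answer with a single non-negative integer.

Step 1: in state A at pos 0, read 0 -> (A,0)->write 1,move R,goto B. Now: state=B, head=1, tape[-1..2]=0100 (head:   ^)
Step 2: in state B at pos 1, read 0 -> (B,0)->write 1,move R,goto D. Now: state=D, head=2, tape[-1..3]=01100 (head:    ^)
Step 3: in state D at pos 2, read 0 -> (D,0)->write 0,move L,goto A. Now: state=A, head=1, tape[-1..3]=01100 (head:   ^)
Step 4: in state A at pos 1, read 1 -> (A,1)->write 1,move L,goto D. Now: state=D, head=0, tape[-1..3]=01100 (head:  ^)
Step 5: in state D at pos 0, read 1 -> (D,1)->write 0,move R,goto C. Now: state=C, head=1, tape[-1..3]=00100 (head:   ^)
Step 6: in state C at pos 1, read 1 -> (C,1)->write 0,move L,goto C. Now: state=C, head=0, tape[-1..3]=00000 (head:  ^)
Step 7: in state C at pos 0, read 0 -> (C,0)->write 0,move L,goto B. Now: state=B, head=-1, tape[-2..3]=000000 (head:  ^)
Step 8: in state B at pos -1, read 0 -> (B,0)->write 1,move R,goto D. Now: state=D, head=0, tape[-2..3]=010000 (head:   ^)
Step 9: in state D at pos 0, read 0 -> (D,0)->write 0,move L,goto A. Now: state=A, head=-1, tape[-2..3]=010000 (head:  ^)
Step 10: in state A at pos -1, read 1 -> (A,1)->write 1,move L,goto D. Now: state=D, head=-2, tape[-3..3]=0010000 (head:  ^)
Step 11: in state D at pos -2, read 0 -> (D,0)->write 0,move L,goto A. Now: state=A, head=-3, tape[-4..3]=00010000 (head:  ^)
Cells containing 1 after step 11: {-1} -> 1 cell(s)

Answer: 1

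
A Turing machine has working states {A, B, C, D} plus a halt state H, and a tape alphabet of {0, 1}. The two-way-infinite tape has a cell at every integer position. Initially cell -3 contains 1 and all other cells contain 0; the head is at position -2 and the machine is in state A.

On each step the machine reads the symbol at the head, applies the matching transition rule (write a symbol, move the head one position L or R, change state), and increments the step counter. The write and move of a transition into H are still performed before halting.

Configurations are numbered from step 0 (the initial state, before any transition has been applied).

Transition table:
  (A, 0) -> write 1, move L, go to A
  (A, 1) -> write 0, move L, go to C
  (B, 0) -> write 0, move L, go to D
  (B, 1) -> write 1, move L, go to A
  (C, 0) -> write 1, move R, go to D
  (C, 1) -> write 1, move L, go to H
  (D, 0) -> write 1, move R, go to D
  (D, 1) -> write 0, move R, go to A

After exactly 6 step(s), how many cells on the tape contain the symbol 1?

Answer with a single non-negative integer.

Answer: 3

Derivation:
Step 1: in state A at pos -2, read 0 -> (A,0)->write 1,move L,goto A. Now: state=A, head=-3, tape[-4..-1]=0110 (head:  ^)
Step 2: in state A at pos -3, read 1 -> (A,1)->write 0,move L,goto C. Now: state=C, head=-4, tape[-5..-1]=00010 (head:  ^)
Step 3: in state C at pos -4, read 0 -> (C,0)->write 1,move R,goto D. Now: state=D, head=-3, tape[-5..-1]=01010 (head:   ^)
Step 4: in state D at pos -3, read 0 -> (D,0)->write 1,move R,goto D. Now: state=D, head=-2, tape[-5..-1]=01110 (head:    ^)
Step 5: in state D at pos -2, read 1 -> (D,1)->write 0,move R,goto A. Now: state=A, head=-1, tape[-5..0]=011000 (head:     ^)
Step 6: in state A at pos -1, read 0 -> (A,0)->write 1,move L,goto A. Now: state=A, head=-2, tape[-5..0]=011010 (head:    ^)
Cells containing 1 after step 6: {-4, -3, -1} -> 3 cell(s)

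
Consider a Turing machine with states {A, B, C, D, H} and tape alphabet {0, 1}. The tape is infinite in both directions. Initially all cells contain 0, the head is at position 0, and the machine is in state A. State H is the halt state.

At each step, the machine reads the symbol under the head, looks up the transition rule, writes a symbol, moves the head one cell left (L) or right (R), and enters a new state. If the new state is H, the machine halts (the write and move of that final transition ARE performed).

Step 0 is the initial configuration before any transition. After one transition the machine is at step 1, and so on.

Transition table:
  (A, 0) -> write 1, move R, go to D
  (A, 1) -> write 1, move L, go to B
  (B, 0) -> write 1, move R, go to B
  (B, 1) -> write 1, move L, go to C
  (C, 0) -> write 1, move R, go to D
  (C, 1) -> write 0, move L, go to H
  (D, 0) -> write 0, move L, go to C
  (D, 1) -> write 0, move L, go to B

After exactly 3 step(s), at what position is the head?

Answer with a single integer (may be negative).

Answer: -1

Derivation:
Step 1: in state A at pos 0, read 0 -> (A,0)->write 1,move R,goto D. Now: state=D, head=1, tape[-1..2]=0100 (head:   ^)
Step 2: in state D at pos 1, read 0 -> (D,0)->write 0,move L,goto C. Now: state=C, head=0, tape[-1..2]=0100 (head:  ^)
Step 3: in state C at pos 0, read 1 -> (C,1)->write 0,move L,goto H. Now: state=H, head=-1, tape[-2..2]=00000 (head:  ^)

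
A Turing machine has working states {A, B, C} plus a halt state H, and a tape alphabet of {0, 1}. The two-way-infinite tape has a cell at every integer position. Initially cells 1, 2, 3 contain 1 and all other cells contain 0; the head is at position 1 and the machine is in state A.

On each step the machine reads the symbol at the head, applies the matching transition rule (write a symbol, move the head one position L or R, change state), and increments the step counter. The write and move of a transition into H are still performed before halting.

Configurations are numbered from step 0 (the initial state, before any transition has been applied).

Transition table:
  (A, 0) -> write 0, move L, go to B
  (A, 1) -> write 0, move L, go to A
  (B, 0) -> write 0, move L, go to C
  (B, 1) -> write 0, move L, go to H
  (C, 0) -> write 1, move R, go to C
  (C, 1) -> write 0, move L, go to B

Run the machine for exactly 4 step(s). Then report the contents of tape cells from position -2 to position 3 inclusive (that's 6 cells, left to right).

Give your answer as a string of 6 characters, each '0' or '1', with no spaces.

Step 1: in state A at pos 1, read 1 -> (A,1)->write 0,move L,goto A. Now: state=A, head=0, tape[-1..4]=000110 (head:  ^)
Step 2: in state A at pos 0, read 0 -> (A,0)->write 0,move L,goto B. Now: state=B, head=-1, tape[-2..4]=0000110 (head:  ^)
Step 3: in state B at pos -1, read 0 -> (B,0)->write 0,move L,goto C. Now: state=C, head=-2, tape[-3..4]=00000110 (head:  ^)
Step 4: in state C at pos -2, read 0 -> (C,0)->write 1,move R,goto C. Now: state=C, head=-1, tape[-3..4]=01000110 (head:   ^)

Answer: 100011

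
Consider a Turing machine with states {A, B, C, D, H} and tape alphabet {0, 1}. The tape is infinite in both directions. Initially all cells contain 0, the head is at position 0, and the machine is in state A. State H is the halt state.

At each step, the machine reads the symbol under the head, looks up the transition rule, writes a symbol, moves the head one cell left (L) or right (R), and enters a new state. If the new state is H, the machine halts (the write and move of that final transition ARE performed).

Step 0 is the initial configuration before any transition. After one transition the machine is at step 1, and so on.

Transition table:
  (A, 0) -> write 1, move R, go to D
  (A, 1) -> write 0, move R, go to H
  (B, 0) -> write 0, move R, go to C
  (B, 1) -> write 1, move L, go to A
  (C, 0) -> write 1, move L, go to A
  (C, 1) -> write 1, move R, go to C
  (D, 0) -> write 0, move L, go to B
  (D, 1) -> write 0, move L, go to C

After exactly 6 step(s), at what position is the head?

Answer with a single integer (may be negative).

Answer: 0

Derivation:
Step 1: in state A at pos 0, read 0 -> (A,0)->write 1,move R,goto D. Now: state=D, head=1, tape[-1..2]=0100 (head:   ^)
Step 2: in state D at pos 1, read 0 -> (D,0)->write 0,move L,goto B. Now: state=B, head=0, tape[-1..2]=0100 (head:  ^)
Step 3: in state B at pos 0, read 1 -> (B,1)->write 1,move L,goto A. Now: state=A, head=-1, tape[-2..2]=00100 (head:  ^)
Step 4: in state A at pos -1, read 0 -> (A,0)->write 1,move R,goto D. Now: state=D, head=0, tape[-2..2]=01100 (head:   ^)
Step 5: in state D at pos 0, read 1 -> (D,1)->write 0,move L,goto C. Now: state=C, head=-1, tape[-2..2]=01000 (head:  ^)
Step 6: in state C at pos -1, read 1 -> (C,1)->write 1,move R,goto C. Now: state=C, head=0, tape[-2..2]=01000 (head:   ^)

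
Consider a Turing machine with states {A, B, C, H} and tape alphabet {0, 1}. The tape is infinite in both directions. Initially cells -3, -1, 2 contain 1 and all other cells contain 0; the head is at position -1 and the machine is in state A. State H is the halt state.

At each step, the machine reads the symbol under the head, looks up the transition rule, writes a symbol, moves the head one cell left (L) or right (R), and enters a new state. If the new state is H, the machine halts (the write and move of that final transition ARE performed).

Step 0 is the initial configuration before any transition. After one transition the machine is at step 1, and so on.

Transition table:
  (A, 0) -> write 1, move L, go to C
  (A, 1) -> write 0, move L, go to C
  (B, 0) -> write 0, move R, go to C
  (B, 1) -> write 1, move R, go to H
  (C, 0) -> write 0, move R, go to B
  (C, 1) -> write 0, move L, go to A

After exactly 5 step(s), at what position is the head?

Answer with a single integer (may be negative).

Answer: 2

Derivation:
Step 1: in state A at pos -1, read 1 -> (A,1)->write 0,move L,goto C. Now: state=C, head=-2, tape[-4..3]=01000010 (head:   ^)
Step 2: in state C at pos -2, read 0 -> (C,0)->write 0,move R,goto B. Now: state=B, head=-1, tape[-4..3]=01000010 (head:    ^)
Step 3: in state B at pos -1, read 0 -> (B,0)->write 0,move R,goto C. Now: state=C, head=0, tape[-4..3]=01000010 (head:     ^)
Step 4: in state C at pos 0, read 0 -> (C,0)->write 0,move R,goto B. Now: state=B, head=1, tape[-4..3]=01000010 (head:      ^)
Step 5: in state B at pos 1, read 0 -> (B,0)->write 0,move R,goto C. Now: state=C, head=2, tape[-4..3]=01000010 (head:       ^)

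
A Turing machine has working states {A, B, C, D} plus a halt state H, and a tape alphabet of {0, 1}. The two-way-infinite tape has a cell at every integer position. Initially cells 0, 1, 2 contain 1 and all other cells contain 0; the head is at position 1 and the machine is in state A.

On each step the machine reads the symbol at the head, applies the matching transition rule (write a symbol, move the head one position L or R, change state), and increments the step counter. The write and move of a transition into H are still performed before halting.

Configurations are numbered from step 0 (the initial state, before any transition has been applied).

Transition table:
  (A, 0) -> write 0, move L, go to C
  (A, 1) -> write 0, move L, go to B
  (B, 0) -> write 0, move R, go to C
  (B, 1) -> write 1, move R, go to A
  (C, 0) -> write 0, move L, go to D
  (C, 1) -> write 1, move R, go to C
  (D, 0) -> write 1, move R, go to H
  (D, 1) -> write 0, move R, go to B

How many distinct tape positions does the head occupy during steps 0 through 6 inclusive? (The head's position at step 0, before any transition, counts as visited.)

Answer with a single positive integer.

Answer: 2

Derivation:
Step 1: in state A at pos 1, read 1 -> (A,1)->write 0,move L,goto B. Now: state=B, head=0, tape[-1..3]=01010 (head:  ^)
Step 2: in state B at pos 0, read 1 -> (B,1)->write 1,move R,goto A. Now: state=A, head=1, tape[-1..3]=01010 (head:   ^)
Step 3: in state A at pos 1, read 0 -> (A,0)->write 0,move L,goto C. Now: state=C, head=0, tape[-1..3]=01010 (head:  ^)
Step 4: in state C at pos 0, read 1 -> (C,1)->write 1,move R,goto C. Now: state=C, head=1, tape[-1..3]=01010 (head:   ^)
Step 5: in state C at pos 1, read 0 -> (C,0)->write 0,move L,goto D. Now: state=D, head=0, tape[-1..3]=01010 (head:  ^)
Step 6: in state D at pos 0, read 1 -> (D,1)->write 0,move R,goto B. Now: state=B, head=1, tape[-1..3]=00010 (head:   ^)
Head positions at steps 0..6: starting at 1, distinct positions visited = {0, 1} -> 2 position(s)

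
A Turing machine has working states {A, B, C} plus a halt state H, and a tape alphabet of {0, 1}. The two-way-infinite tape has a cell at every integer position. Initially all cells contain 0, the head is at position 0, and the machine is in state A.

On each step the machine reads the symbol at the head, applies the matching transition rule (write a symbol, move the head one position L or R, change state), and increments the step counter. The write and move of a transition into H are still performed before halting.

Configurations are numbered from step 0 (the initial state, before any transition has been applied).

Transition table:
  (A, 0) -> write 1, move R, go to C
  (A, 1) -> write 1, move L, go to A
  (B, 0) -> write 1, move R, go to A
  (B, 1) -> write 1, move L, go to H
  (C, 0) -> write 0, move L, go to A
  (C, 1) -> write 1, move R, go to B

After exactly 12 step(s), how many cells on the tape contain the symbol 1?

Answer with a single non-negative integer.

Step 1: in state A at pos 0, read 0 -> (A,0)->write 1,move R,goto C. Now: state=C, head=1, tape[-1..2]=0100 (head:   ^)
Step 2: in state C at pos 1, read 0 -> (C,0)->write 0,move L,goto A. Now: state=A, head=0, tape[-1..2]=0100 (head:  ^)
Step 3: in state A at pos 0, read 1 -> (A,1)->write 1,move L,goto A. Now: state=A, head=-1, tape[-2..2]=00100 (head:  ^)
Step 4: in state A at pos -1, read 0 -> (A,0)->write 1,move R,goto C. Now: state=C, head=0, tape[-2..2]=01100 (head:   ^)
Step 5: in state C at pos 0, read 1 -> (C,1)->write 1,move R,goto B. Now: state=B, head=1, tape[-2..2]=01100 (head:    ^)
Step 6: in state B at pos 1, read 0 -> (B,0)->write 1,move R,goto A. Now: state=A, head=2, tape[-2..3]=011100 (head:     ^)
Step 7: in state A at pos 2, read 0 -> (A,0)->write 1,move R,goto C. Now: state=C, head=3, tape[-2..4]=0111100 (head:      ^)
Step 8: in state C at pos 3, read 0 -> (C,0)->write 0,move L,goto A. Now: state=A, head=2, tape[-2..4]=0111100 (head:     ^)
Step 9: in state A at pos 2, read 1 -> (A,1)->write 1,move L,goto A. Now: state=A, head=1, tape[-2..4]=0111100 (head:    ^)
Step 10: in state A at pos 1, read 1 -> (A,1)->write 1,move L,goto A. Now: state=A, head=0, tape[-2..4]=0111100 (head:   ^)
Step 11: in state A at pos 0, read 1 -> (A,1)->write 1,move L,goto A. Now: state=A, head=-1, tape[-2..4]=0111100 (head:  ^)
Step 12: in state A at pos -1, read 1 -> (A,1)->write 1,move L,goto A. Now: state=A, head=-2, tape[-3..4]=00111100 (head:  ^)
Cells containing 1 after step 12: {-1, 0, 1, 2} -> 4 cell(s)

Answer: 4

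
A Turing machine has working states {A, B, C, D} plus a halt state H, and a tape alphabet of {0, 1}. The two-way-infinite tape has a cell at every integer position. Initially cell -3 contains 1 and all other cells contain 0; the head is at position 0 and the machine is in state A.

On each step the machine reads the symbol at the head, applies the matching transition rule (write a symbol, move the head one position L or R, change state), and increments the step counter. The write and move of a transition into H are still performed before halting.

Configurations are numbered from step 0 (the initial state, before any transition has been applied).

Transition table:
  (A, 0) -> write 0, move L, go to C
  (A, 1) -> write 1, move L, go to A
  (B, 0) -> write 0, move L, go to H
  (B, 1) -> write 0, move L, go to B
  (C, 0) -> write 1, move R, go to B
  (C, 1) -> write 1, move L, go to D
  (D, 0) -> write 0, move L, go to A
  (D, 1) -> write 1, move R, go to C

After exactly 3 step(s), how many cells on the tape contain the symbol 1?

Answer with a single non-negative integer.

Answer: 2

Derivation:
Step 1: in state A at pos 0, read 0 -> (A,0)->write 0,move L,goto C. Now: state=C, head=-1, tape[-4..1]=010000 (head:    ^)
Step 2: in state C at pos -1, read 0 -> (C,0)->write 1,move R,goto B. Now: state=B, head=0, tape[-4..1]=010100 (head:     ^)
Step 3: in state B at pos 0, read 0 -> (B,0)->write 0,move L,goto H. Now: state=H, head=-1, tape[-4..1]=010100 (head:    ^)
Cells containing 1 after step 3: {-3, -1} -> 2 cell(s)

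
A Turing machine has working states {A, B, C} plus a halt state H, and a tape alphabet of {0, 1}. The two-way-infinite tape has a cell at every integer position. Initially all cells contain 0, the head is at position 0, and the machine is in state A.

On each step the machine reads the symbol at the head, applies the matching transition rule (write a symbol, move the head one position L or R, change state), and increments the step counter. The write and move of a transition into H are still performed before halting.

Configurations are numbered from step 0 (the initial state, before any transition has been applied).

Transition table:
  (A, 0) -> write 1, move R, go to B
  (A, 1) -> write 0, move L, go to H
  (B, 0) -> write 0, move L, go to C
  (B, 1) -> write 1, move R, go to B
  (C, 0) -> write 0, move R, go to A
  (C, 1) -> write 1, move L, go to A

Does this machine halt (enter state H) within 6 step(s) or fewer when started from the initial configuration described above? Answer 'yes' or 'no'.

Answer: no

Derivation:
Step 1: in state A at pos 0, read 0 -> (A,0)->write 1,move R,goto B. Now: state=B, head=1, tape[-1..2]=0100 (head:   ^)
Step 2: in state B at pos 1, read 0 -> (B,0)->write 0,move L,goto C. Now: state=C, head=0, tape[-1..2]=0100 (head:  ^)
Step 3: in state C at pos 0, read 1 -> (C,1)->write 1,move L,goto A. Now: state=A, head=-1, tape[-2..2]=00100 (head:  ^)
Step 4: in state A at pos -1, read 0 -> (A,0)->write 1,move R,goto B. Now: state=B, head=0, tape[-2..2]=01100 (head:   ^)
Step 5: in state B at pos 0, read 1 -> (B,1)->write 1,move R,goto B. Now: state=B, head=1, tape[-2..2]=01100 (head:    ^)
Step 6: in state B at pos 1, read 0 -> (B,0)->write 0,move L,goto C. Now: state=C, head=0, tape[-2..2]=01100 (head:   ^)
After 6 step(s): state = C (not H) -> not halted within 6 -> no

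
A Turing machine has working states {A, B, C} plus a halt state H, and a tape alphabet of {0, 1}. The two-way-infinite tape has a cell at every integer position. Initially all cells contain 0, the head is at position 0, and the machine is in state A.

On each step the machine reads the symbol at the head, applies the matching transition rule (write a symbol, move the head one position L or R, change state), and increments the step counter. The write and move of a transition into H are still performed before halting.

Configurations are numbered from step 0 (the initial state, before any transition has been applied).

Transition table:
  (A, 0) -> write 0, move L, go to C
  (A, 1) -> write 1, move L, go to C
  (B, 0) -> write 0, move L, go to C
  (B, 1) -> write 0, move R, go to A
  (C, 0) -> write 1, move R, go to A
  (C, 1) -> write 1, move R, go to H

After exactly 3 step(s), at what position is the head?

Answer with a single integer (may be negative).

Answer: -1

Derivation:
Step 1: in state A at pos 0, read 0 -> (A,0)->write 0,move L,goto C. Now: state=C, head=-1, tape[-2..1]=0000 (head:  ^)
Step 2: in state C at pos -1, read 0 -> (C,0)->write 1,move R,goto A. Now: state=A, head=0, tape[-2..1]=0100 (head:   ^)
Step 3: in state A at pos 0, read 0 -> (A,0)->write 0,move L,goto C. Now: state=C, head=-1, tape[-2..1]=0100 (head:  ^)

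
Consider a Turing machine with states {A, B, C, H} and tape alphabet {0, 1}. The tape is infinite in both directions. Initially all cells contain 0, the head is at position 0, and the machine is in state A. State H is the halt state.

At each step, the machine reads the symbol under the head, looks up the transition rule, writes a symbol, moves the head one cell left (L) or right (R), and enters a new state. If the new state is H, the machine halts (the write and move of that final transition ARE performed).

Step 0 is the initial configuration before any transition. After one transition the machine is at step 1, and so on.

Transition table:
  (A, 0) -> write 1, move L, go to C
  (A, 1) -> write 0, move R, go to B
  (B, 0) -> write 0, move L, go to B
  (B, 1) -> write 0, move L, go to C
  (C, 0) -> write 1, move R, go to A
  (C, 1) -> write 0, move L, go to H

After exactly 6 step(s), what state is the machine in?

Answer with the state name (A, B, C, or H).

Step 1: in state A at pos 0, read 0 -> (A,0)->write 1,move L,goto C. Now: state=C, head=-1, tape[-2..1]=0010 (head:  ^)
Step 2: in state C at pos -1, read 0 -> (C,0)->write 1,move R,goto A. Now: state=A, head=0, tape[-2..1]=0110 (head:   ^)
Step 3: in state A at pos 0, read 1 -> (A,1)->write 0,move R,goto B. Now: state=B, head=1, tape[-2..2]=01000 (head:    ^)
Step 4: in state B at pos 1, read 0 -> (B,0)->write 0,move L,goto B. Now: state=B, head=0, tape[-2..2]=01000 (head:   ^)
Step 5: in state B at pos 0, read 0 -> (B,0)->write 0,move L,goto B. Now: state=B, head=-1, tape[-2..2]=01000 (head:  ^)
Step 6: in state B at pos -1, read 1 -> (B,1)->write 0,move L,goto C. Now: state=C, head=-2, tape[-3..2]=000000 (head:  ^)

Answer: C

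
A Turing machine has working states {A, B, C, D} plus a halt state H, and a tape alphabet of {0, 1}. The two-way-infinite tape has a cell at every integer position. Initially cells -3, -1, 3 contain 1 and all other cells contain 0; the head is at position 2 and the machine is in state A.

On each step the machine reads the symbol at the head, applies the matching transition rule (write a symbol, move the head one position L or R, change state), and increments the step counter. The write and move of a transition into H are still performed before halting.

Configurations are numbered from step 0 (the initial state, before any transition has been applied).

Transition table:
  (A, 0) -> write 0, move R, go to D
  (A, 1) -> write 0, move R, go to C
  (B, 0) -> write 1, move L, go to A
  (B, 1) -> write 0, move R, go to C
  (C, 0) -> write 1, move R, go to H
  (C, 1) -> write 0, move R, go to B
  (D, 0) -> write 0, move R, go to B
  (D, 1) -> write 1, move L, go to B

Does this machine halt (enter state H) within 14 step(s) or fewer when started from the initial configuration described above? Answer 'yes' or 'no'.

Answer: no

Derivation:
Step 1: in state A at pos 2, read 0 -> (A,0)->write 0,move R,goto D. Now: state=D, head=3, tape[-4..4]=010100010 (head:        ^)
Step 2: in state D at pos 3, read 1 -> (D,1)->write 1,move L,goto B. Now: state=B, head=2, tape[-4..4]=010100010 (head:       ^)
Step 3: in state B at pos 2, read 0 -> (B,0)->write 1,move L,goto A. Now: state=A, head=1, tape[-4..4]=010100110 (head:      ^)
Step 4: in state A at pos 1, read 0 -> (A,0)->write 0,move R,goto D. Now: state=D, head=2, tape[-4..4]=010100110 (head:       ^)
Step 5: in state D at pos 2, read 1 -> (D,1)->write 1,move L,goto B. Now: state=B, head=1, tape[-4..4]=010100110 (head:      ^)
Step 6: in state B at pos 1, read 0 -> (B,0)->write 1,move L,goto A. Now: state=A, head=0, tape[-4..4]=010101110 (head:     ^)
Step 7: in state A at pos 0, read 0 -> (A,0)->write 0,move R,goto D. Now: state=D, head=1, tape[-4..4]=010101110 (head:      ^)
Step 8: in state D at pos 1, read 1 -> (D,1)->write 1,move L,goto B. Now: state=B, head=0, tape[-4..4]=010101110 (head:     ^)
Step 9: in state B at pos 0, read 0 -> (B,0)->write 1,move L,goto A. Now: state=A, head=-1, tape[-4..4]=010111110 (head:    ^)
Step 10: in state A at pos -1, read 1 -> (A,1)->write 0,move R,goto C. Now: state=C, head=0, tape[-4..4]=010011110 (head:     ^)
Step 11: in state C at pos 0, read 1 -> (C,1)->write 0,move R,goto B. Now: state=B, head=1, tape[-4..4]=010001110 (head:      ^)
Step 12: in state B at pos 1, read 1 -> (B,1)->write 0,move R,goto C. Now: state=C, head=2, tape[-4..4]=010000110 (head:       ^)
Step 13: in state C at pos 2, read 1 -> (C,1)->write 0,move R,goto B. Now: state=B, head=3, tape[-4..4]=010000010 (head:        ^)
Step 14: in state B at pos 3, read 1 -> (B,1)->write 0,move R,goto C. Now: state=C, head=4, tape[-4..5]=0100000000 (head:         ^)
After 14 step(s): state = C (not H) -> not halted within 14 -> no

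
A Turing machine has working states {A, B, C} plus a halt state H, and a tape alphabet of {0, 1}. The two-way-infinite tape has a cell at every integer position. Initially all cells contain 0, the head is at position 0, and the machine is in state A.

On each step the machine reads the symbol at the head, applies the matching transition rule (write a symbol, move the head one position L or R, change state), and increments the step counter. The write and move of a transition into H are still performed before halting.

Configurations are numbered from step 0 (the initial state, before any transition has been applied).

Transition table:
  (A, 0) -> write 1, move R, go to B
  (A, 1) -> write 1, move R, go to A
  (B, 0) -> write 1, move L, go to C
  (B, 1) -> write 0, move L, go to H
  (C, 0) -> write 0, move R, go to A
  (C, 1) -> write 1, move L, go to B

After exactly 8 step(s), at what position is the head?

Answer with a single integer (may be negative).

Step 1: in state A at pos 0, read 0 -> (A,0)->write 1,move R,goto B. Now: state=B, head=1, tape[-1..2]=0100 (head:   ^)
Step 2: in state B at pos 1, read 0 -> (B,0)->write 1,move L,goto C. Now: state=C, head=0, tape[-1..2]=0110 (head:  ^)
Step 3: in state C at pos 0, read 1 -> (C,1)->write 1,move L,goto B. Now: state=B, head=-1, tape[-2..2]=00110 (head:  ^)
Step 4: in state B at pos -1, read 0 -> (B,0)->write 1,move L,goto C. Now: state=C, head=-2, tape[-3..2]=001110 (head:  ^)
Step 5: in state C at pos -2, read 0 -> (C,0)->write 0,move R,goto A. Now: state=A, head=-1, tape[-3..2]=001110 (head:   ^)
Step 6: in state A at pos -1, read 1 -> (A,1)->write 1,move R,goto A. Now: state=A, head=0, tape[-3..2]=001110 (head:    ^)
Step 7: in state A at pos 0, read 1 -> (A,1)->write 1,move R,goto A. Now: state=A, head=1, tape[-3..2]=001110 (head:     ^)
Step 8: in state A at pos 1, read 1 -> (A,1)->write 1,move R,goto A. Now: state=A, head=2, tape[-3..3]=0011100 (head:      ^)

Answer: 2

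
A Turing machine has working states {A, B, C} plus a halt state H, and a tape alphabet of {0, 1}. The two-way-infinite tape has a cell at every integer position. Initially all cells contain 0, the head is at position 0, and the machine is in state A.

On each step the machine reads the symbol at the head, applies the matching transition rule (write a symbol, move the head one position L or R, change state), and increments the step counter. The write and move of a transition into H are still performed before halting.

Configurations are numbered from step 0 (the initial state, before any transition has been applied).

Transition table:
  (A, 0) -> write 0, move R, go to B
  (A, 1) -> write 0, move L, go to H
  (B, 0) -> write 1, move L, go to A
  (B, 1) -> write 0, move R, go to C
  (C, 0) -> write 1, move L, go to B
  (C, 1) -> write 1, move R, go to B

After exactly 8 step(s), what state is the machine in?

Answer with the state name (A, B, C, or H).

Step 1: in state A at pos 0, read 0 -> (A,0)->write 0,move R,goto B. Now: state=B, head=1, tape[-1..2]=0000 (head:   ^)
Step 2: in state B at pos 1, read 0 -> (B,0)->write 1,move L,goto A. Now: state=A, head=0, tape[-1..2]=0010 (head:  ^)
Step 3: in state A at pos 0, read 0 -> (A,0)->write 0,move R,goto B. Now: state=B, head=1, tape[-1..2]=0010 (head:   ^)
Step 4: in state B at pos 1, read 1 -> (B,1)->write 0,move R,goto C. Now: state=C, head=2, tape[-1..3]=00000 (head:    ^)
Step 5: in state C at pos 2, read 0 -> (C,0)->write 1,move L,goto B. Now: state=B, head=1, tape[-1..3]=00010 (head:   ^)
Step 6: in state B at pos 1, read 0 -> (B,0)->write 1,move L,goto A. Now: state=A, head=0, tape[-1..3]=00110 (head:  ^)
Step 7: in state A at pos 0, read 0 -> (A,0)->write 0,move R,goto B. Now: state=B, head=1, tape[-1..3]=00110 (head:   ^)
Step 8: in state B at pos 1, read 1 -> (B,1)->write 0,move R,goto C. Now: state=C, head=2, tape[-1..3]=00010 (head:    ^)

Answer: C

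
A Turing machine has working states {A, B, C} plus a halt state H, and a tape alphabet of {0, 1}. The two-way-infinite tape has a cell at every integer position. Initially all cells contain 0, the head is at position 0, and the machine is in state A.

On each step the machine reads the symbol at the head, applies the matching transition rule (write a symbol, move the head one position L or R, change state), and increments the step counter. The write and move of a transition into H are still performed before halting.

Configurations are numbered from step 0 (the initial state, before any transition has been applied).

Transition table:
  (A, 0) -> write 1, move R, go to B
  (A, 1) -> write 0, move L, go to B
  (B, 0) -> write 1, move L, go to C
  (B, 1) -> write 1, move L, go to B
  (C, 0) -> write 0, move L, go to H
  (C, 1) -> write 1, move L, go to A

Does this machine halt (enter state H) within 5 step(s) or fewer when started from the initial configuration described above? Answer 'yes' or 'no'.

Step 1: in state A at pos 0, read 0 -> (A,0)->write 1,move R,goto B. Now: state=B, head=1, tape[-1..2]=0100 (head:   ^)
Step 2: in state B at pos 1, read 0 -> (B,0)->write 1,move L,goto C. Now: state=C, head=0, tape[-1..2]=0110 (head:  ^)
Step 3: in state C at pos 0, read 1 -> (C,1)->write 1,move L,goto A. Now: state=A, head=-1, tape[-2..2]=00110 (head:  ^)
Step 4: in state A at pos -1, read 0 -> (A,0)->write 1,move R,goto B. Now: state=B, head=0, tape[-2..2]=01110 (head:   ^)
Step 5: in state B at pos 0, read 1 -> (B,1)->write 1,move L,goto B. Now: state=B, head=-1, tape[-2..2]=01110 (head:  ^)
After 5 step(s): state = B (not H) -> not halted within 5 -> no

Answer: no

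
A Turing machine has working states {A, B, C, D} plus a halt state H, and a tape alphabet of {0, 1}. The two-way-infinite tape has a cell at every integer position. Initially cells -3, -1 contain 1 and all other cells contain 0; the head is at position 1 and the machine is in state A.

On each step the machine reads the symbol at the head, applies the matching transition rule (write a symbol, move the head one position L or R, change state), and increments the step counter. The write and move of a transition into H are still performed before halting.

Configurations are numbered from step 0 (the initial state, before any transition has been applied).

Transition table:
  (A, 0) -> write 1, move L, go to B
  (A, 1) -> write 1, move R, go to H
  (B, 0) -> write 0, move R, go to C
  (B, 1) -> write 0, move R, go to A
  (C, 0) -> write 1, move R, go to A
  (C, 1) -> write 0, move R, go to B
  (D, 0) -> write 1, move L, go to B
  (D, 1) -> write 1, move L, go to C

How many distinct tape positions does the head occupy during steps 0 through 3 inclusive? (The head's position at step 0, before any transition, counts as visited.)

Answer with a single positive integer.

Answer: 3

Derivation:
Step 1: in state A at pos 1, read 0 -> (A,0)->write 1,move L,goto B. Now: state=B, head=0, tape[-4..2]=0101010 (head:     ^)
Step 2: in state B at pos 0, read 0 -> (B,0)->write 0,move R,goto C. Now: state=C, head=1, tape[-4..2]=0101010 (head:      ^)
Step 3: in state C at pos 1, read 1 -> (C,1)->write 0,move R,goto B. Now: state=B, head=2, tape[-4..3]=01010000 (head:       ^)
Head positions at steps 0..3: starting at 1, distinct positions visited = {0, 1, 2} -> 3 position(s)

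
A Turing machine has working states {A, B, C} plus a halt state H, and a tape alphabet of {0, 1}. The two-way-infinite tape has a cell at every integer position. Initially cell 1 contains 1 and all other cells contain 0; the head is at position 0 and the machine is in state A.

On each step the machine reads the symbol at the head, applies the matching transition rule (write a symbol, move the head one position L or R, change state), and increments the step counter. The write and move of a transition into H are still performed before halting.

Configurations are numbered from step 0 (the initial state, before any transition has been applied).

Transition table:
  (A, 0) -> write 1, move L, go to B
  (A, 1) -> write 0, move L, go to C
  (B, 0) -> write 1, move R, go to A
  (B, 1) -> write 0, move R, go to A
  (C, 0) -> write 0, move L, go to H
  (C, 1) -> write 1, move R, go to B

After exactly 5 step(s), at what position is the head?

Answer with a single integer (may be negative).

Answer: 1

Derivation:
Step 1: in state A at pos 0, read 0 -> (A,0)->write 1,move L,goto B. Now: state=B, head=-1, tape[-2..2]=00110 (head:  ^)
Step 2: in state B at pos -1, read 0 -> (B,0)->write 1,move R,goto A. Now: state=A, head=0, tape[-2..2]=01110 (head:   ^)
Step 3: in state A at pos 0, read 1 -> (A,1)->write 0,move L,goto C. Now: state=C, head=-1, tape[-2..2]=01010 (head:  ^)
Step 4: in state C at pos -1, read 1 -> (C,1)->write 1,move R,goto B. Now: state=B, head=0, tape[-2..2]=01010 (head:   ^)
Step 5: in state B at pos 0, read 0 -> (B,0)->write 1,move R,goto A. Now: state=A, head=1, tape[-2..2]=01110 (head:    ^)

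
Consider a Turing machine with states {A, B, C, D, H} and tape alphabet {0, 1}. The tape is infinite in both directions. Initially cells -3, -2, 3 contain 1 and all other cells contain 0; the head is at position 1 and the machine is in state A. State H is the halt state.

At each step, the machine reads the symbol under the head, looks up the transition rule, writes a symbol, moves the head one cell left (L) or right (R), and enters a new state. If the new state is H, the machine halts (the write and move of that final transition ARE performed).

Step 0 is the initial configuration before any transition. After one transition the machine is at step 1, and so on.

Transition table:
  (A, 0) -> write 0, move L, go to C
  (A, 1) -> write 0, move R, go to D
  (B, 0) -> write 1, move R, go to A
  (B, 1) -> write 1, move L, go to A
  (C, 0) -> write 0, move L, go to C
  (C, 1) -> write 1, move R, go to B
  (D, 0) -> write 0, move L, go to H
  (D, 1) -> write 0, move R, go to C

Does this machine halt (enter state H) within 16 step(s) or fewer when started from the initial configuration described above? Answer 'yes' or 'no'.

Answer: yes

Derivation:
Step 1: in state A at pos 1, read 0 -> (A,0)->write 0,move L,goto C. Now: state=C, head=0, tape[-4..4]=011000010 (head:     ^)
Step 2: in state C at pos 0, read 0 -> (C,0)->write 0,move L,goto C. Now: state=C, head=-1, tape[-4..4]=011000010 (head:    ^)
Step 3: in state C at pos -1, read 0 -> (C,0)->write 0,move L,goto C. Now: state=C, head=-2, tape[-4..4]=011000010 (head:   ^)
Step 4: in state C at pos -2, read 1 -> (C,1)->write 1,move R,goto B. Now: state=B, head=-1, tape[-4..4]=011000010 (head:    ^)
Step 5: in state B at pos -1, read 0 -> (B,0)->write 1,move R,goto A. Now: state=A, head=0, tape[-4..4]=011100010 (head:     ^)
Step 6: in state A at pos 0, read 0 -> (A,0)->write 0,move L,goto C. Now: state=C, head=-1, tape[-4..4]=011100010 (head:    ^)
Step 7: in state C at pos -1, read 1 -> (C,1)->write 1,move R,goto B. Now: state=B, head=0, tape[-4..4]=011100010 (head:     ^)
Step 8: in state B at pos 0, read 0 -> (B,0)->write 1,move R,goto A. Now: state=A, head=1, tape[-4..4]=011110010 (head:      ^)
Step 9: in state A at pos 1, read 0 -> (A,0)->write 0,move L,goto C. Now: state=C, head=0, tape[-4..4]=011110010 (head:     ^)
Step 10: in state C at pos 0, read 1 -> (C,1)->write 1,move R,goto B. Now: state=B, head=1, tape[-4..4]=011110010 (head:      ^)
Step 11: in state B at pos 1, read 0 -> (B,0)->write 1,move R,goto A. Now: state=A, head=2, tape[-4..4]=011111010 (head:       ^)
Step 12: in state A at pos 2, read 0 -> (A,0)->write 0,move L,goto C. Now: state=C, head=1, tape[-4..4]=011111010 (head:      ^)
Step 13: in state C at pos 1, read 1 -> (C,1)->write 1,move R,goto B. Now: state=B, head=2, tape[-4..4]=011111010 (head:       ^)
Step 14: in state B at pos 2, read 0 -> (B,0)->write 1,move R,goto A. Now: state=A, head=3, tape[-4..4]=011111110 (head:        ^)
Step 15: in state A at pos 3, read 1 -> (A,1)->write 0,move R,goto D. Now: state=D, head=4, tape[-4..5]=0111111000 (head:         ^)
Step 16: in state D at pos 4, read 0 -> (D,0)->write 0,move L,goto H. Now: state=H, head=3, tape[-4..5]=0111111000 (head:        ^)
State H reached at step 16; 16 <= 16 -> yes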